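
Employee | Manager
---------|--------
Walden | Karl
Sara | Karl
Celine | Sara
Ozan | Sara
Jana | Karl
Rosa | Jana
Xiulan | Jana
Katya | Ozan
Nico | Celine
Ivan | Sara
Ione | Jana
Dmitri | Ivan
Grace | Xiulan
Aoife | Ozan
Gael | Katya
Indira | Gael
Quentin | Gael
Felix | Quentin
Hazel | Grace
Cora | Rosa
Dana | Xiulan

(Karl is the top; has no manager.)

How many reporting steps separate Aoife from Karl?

3

Chain from Aoife up to Karl: Aoife → Ozan → Sara → Karl. That is 3 steps up, so Aoife is 3 levels below Karl.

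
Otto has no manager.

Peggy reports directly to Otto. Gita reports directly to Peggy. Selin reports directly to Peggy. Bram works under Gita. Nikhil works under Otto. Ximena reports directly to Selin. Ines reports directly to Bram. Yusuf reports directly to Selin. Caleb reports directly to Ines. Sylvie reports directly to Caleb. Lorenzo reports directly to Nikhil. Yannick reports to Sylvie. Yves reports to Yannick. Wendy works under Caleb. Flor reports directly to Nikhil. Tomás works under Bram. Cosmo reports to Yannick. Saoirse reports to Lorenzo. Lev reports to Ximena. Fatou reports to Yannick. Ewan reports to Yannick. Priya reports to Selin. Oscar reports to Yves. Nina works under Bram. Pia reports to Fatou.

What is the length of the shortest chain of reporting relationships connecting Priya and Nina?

Priya is 2 levels below Peggy, and Nina is 3 levels below Peggy (their lowest common manager). The shortest path runs up from Priya to Peggy and back down to Nina: 2 + 3 = 5 links.

5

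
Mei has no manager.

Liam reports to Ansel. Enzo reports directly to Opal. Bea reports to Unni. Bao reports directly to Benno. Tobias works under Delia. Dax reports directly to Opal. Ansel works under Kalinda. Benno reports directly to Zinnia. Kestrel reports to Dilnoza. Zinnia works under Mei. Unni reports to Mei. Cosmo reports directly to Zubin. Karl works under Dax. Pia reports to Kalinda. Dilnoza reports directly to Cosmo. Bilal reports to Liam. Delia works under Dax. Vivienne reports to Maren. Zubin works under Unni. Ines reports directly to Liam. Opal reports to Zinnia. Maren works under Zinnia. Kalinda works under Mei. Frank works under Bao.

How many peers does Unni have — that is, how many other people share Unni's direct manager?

Unni reports to Mei. Mei's other direct reports are Kalinda, Zinnia — 2 peers.

2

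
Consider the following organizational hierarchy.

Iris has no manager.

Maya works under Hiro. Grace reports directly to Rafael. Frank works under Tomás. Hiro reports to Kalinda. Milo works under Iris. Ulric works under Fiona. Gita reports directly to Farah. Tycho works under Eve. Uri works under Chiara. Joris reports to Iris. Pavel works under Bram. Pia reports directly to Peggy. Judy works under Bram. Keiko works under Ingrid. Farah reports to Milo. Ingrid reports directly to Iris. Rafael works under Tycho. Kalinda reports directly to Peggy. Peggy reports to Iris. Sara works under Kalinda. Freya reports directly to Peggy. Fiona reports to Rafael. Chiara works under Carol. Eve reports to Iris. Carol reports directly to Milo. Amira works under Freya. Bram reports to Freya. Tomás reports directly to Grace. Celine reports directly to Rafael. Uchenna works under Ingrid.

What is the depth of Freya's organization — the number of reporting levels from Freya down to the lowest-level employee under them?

The longest chain under Freya runs Freya → Bram → Judy, which is 2 levels below Freya.

2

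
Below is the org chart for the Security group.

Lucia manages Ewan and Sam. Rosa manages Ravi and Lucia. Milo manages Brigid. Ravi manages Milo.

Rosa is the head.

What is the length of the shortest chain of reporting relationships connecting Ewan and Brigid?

Ewan is 2 levels below Rosa, and Brigid is 3 levels below Rosa (their lowest common manager). The shortest path runs up from Ewan to Rosa and back down to Brigid: 2 + 3 = 5 links.

5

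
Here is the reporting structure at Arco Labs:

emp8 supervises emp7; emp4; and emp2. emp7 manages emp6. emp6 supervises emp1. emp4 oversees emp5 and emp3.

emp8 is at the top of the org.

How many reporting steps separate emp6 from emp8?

2

Chain from emp6 up to emp8: emp6 → emp7 → emp8. That is 2 steps up, so emp6 is 2 levels below emp8.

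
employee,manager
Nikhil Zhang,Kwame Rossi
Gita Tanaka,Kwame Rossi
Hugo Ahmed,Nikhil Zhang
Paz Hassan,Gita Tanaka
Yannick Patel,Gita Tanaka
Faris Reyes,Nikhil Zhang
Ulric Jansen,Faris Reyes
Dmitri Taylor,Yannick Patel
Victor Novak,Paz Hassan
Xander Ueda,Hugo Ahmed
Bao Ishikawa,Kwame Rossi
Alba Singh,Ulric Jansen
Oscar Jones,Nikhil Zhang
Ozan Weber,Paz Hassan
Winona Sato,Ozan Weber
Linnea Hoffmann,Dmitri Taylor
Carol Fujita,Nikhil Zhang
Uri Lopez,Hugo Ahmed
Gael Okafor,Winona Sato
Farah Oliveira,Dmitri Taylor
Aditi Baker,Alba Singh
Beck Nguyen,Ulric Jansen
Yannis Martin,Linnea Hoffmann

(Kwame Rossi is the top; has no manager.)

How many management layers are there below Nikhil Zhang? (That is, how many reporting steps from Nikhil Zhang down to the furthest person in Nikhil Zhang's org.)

The longest chain under Nikhil Zhang runs Nikhil Zhang → Faris Reyes → Ulric Jansen → Alba Singh → Aditi Baker, which is 4 levels below Nikhil Zhang.

4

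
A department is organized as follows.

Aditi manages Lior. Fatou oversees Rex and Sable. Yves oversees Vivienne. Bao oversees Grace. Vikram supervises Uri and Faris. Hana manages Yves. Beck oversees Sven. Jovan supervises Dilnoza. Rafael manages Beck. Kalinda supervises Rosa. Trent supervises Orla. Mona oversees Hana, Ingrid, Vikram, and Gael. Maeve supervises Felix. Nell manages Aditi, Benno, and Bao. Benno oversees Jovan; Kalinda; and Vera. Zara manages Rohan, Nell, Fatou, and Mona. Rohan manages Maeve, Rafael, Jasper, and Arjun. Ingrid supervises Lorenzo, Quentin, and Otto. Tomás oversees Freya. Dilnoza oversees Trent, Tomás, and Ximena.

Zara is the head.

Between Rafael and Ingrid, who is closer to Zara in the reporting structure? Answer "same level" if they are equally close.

Both Rafael and Ingrid are 2 levels below Zara.

same level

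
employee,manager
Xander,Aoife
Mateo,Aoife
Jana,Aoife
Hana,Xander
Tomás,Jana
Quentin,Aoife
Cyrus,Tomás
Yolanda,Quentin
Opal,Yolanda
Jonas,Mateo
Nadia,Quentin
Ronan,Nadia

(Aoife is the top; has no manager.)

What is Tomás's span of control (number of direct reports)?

Tomás directly manages Cyrus. That is 1 direct report.

1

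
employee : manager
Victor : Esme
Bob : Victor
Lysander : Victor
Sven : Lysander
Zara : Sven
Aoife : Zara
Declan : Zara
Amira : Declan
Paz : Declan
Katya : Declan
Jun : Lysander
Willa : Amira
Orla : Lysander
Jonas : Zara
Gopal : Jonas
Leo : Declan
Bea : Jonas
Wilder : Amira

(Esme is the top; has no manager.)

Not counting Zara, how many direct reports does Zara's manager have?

0

Zara reports to Sven, and Sven has no other direct reports. Zara has 0 peers.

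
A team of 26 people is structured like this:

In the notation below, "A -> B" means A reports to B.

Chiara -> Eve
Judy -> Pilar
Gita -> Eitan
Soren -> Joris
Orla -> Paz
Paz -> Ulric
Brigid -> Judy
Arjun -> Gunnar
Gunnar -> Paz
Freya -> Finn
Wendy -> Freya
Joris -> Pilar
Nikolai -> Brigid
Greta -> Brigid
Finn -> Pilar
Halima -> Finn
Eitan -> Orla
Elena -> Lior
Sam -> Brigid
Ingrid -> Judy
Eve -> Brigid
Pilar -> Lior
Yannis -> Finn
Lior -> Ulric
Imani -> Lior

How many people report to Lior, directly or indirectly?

18

Lior directly manages Pilar, Imani, Elena. Under Pilar: Joris, Soren, Finn, Yannis, Freya, Wendy, Halima, Judy, Ingrid, Brigid, Sam, Greta, Eve, Chiara, Nikolai (15). Imani has no reports. Elena has no reports. So Lior's organization is 3 direct reports plus everyone under them: 16 + 1 + 1 = 18.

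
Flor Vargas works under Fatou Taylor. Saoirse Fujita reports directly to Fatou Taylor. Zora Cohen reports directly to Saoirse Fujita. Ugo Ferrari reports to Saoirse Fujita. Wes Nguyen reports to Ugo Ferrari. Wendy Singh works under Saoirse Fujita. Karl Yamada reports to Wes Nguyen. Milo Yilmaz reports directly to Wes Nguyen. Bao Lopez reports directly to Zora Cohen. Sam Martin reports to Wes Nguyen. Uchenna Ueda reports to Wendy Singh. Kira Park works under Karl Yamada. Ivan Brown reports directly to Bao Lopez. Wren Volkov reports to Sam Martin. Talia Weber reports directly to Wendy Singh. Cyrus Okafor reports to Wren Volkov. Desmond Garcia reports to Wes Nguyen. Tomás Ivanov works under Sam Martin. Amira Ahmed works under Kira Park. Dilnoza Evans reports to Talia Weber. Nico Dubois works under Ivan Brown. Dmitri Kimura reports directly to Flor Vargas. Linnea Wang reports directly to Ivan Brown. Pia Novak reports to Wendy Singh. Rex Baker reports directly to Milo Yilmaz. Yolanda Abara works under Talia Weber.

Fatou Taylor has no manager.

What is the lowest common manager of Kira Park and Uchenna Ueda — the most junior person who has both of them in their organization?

Saoirse Fujita

Kira Park's chain of managers is Karl Yamada, Wes Nguyen, Ugo Ferrari, Saoirse Fujita, Fatou Taylor. Uchenna Ueda's chain of managers is Wendy Singh, Saoirse Fujita, Fatou Taylor. The first manager that appears in both chains is Saoirse Fujita.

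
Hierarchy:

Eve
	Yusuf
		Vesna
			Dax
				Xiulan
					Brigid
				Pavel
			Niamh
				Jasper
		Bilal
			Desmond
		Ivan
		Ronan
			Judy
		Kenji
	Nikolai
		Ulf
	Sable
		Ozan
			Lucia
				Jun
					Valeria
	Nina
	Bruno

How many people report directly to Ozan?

1

Ozan directly manages Lucia. That is 1 direct report.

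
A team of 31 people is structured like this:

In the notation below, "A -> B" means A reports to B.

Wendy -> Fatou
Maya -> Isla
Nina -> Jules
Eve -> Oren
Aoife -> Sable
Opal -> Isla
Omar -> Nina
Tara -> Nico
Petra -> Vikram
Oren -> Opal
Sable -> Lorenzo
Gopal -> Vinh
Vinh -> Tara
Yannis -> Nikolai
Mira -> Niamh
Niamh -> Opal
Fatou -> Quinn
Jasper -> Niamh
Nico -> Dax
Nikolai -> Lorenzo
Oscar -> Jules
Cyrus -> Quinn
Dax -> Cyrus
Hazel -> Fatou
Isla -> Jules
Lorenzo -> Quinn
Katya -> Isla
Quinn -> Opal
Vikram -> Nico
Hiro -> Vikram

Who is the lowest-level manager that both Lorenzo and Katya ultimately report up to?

Isla

Lorenzo's chain of managers is Quinn, Opal, Isla, Jules. Katya's chain of managers is Isla, Jules. The first manager that appears in both chains is Isla.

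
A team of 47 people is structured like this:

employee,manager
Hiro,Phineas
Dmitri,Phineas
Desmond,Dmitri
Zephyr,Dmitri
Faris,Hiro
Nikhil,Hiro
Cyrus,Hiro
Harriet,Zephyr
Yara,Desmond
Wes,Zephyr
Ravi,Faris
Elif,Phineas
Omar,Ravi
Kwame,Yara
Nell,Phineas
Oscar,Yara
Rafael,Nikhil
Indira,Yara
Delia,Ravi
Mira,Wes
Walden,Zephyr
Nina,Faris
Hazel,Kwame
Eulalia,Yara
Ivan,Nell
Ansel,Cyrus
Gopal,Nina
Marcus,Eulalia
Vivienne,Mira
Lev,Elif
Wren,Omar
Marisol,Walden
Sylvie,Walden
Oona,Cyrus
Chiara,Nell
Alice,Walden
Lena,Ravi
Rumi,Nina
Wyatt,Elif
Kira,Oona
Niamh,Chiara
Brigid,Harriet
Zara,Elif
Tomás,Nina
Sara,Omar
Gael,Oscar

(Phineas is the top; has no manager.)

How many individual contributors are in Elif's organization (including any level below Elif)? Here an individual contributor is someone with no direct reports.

3

The people in Elif's organization with no one reporting to them are Zara, Wyatt, Lev. That is 3.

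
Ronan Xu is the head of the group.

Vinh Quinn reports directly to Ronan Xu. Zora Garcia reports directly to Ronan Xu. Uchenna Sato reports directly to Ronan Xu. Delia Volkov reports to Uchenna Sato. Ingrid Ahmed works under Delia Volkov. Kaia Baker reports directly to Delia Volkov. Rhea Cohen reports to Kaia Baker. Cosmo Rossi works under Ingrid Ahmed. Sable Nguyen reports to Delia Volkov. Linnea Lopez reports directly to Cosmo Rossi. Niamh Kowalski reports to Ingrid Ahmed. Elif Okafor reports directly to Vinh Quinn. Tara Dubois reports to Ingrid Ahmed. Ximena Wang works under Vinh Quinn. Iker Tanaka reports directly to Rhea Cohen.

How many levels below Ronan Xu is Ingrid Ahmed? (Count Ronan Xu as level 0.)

3

Chain from Ingrid Ahmed up to Ronan Xu: Ingrid Ahmed → Delia Volkov → Uchenna Sato → Ronan Xu. That is 3 steps up, so Ingrid Ahmed is 3 levels below Ronan Xu.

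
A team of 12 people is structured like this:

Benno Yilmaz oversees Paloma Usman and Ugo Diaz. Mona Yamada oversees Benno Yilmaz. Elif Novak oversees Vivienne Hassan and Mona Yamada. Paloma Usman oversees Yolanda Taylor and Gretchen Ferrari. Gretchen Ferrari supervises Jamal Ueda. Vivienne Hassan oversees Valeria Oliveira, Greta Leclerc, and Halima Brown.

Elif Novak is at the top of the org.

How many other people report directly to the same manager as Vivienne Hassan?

Vivienne Hassan reports to Elif Novak. Elif Novak's other direct reports are Mona Yamada — 1 peer.

1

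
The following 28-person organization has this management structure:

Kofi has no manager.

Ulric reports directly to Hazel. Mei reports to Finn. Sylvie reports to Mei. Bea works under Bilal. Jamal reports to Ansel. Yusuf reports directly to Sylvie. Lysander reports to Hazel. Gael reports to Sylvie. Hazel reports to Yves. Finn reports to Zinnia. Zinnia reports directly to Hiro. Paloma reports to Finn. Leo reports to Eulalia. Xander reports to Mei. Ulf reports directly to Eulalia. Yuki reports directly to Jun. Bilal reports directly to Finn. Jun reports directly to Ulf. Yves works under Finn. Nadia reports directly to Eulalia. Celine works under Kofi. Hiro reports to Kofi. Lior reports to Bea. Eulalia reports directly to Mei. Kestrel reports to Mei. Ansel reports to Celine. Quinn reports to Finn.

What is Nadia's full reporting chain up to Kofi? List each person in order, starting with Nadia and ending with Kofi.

Nadia -> Eulalia -> Mei -> Finn -> Zinnia -> Hiro -> Kofi

Nadia reports to Eulalia. Eulalia reports to Mei. Mei reports to Finn. Finn reports to Zinnia. Zinnia reports to Hiro. Hiro reports to Kofi. Kofi is at the top.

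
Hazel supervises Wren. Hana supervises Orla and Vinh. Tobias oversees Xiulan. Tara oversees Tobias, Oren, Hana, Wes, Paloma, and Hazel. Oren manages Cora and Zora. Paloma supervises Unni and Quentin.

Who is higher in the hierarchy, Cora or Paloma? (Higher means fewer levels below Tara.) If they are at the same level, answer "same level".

Cora is 2 levels below Tara; Paloma is 1. Paloma is higher.

Paloma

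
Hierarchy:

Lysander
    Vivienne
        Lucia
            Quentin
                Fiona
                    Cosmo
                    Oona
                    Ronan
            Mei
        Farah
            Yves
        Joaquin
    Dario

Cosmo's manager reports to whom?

Quentin

Cosmo reports to Fiona, and Fiona reports to Quentin. So Cosmo's skip-level manager is Quentin.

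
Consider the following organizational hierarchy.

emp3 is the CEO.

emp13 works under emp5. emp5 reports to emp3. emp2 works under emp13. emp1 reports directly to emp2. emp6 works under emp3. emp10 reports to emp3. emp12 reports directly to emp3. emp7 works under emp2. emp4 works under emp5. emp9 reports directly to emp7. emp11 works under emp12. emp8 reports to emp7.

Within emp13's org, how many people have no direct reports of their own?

3

The people in emp13's organization with no one reporting to them are emp1, emp9, emp8. That is 3.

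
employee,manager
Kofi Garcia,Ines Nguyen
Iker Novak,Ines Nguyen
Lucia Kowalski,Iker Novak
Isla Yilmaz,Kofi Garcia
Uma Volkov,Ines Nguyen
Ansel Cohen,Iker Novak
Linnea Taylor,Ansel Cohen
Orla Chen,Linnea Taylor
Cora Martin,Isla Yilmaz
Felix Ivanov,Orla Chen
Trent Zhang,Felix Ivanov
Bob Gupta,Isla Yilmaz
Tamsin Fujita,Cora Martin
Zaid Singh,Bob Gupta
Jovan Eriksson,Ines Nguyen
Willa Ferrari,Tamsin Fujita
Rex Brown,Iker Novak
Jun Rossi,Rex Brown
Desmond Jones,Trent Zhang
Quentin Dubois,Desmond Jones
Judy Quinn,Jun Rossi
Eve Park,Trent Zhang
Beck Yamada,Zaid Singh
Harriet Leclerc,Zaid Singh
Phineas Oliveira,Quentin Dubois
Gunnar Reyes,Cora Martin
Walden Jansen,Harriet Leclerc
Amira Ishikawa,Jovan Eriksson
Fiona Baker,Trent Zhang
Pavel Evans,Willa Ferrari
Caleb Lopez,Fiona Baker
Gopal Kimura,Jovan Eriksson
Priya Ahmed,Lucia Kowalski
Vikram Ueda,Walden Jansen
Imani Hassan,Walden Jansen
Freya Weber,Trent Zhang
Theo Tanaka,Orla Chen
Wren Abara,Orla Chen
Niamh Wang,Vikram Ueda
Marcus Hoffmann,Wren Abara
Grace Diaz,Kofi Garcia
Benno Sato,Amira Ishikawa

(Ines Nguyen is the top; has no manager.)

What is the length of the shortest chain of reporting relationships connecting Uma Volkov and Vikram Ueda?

8

Uma Volkov is 1 level below Ines Nguyen, and Vikram Ueda is 7 levels below Ines Nguyen (their lowest common manager). The shortest path runs up from Uma Volkov to Ines Nguyen and back down to Vikram Ueda: 1 + 7 = 8 links.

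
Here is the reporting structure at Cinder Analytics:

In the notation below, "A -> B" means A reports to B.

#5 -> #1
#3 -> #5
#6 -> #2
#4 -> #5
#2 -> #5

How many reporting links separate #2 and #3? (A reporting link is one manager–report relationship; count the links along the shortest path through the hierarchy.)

#2 is 1 level below #5, and #3 is 1 level below #5 (their lowest common manager). The shortest path runs up from #2 to #5 and back down to #3: 1 + 1 = 2 links.

2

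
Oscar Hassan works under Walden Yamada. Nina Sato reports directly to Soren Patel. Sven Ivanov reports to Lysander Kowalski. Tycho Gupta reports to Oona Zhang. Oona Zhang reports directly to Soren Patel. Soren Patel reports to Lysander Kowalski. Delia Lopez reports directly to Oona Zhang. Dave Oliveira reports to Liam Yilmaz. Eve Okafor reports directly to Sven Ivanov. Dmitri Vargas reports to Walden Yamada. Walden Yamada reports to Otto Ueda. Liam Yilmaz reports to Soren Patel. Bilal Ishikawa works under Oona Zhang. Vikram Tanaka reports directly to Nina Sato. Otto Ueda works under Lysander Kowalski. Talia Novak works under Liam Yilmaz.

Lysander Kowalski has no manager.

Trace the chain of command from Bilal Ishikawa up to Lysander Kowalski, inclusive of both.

Bilal Ishikawa reports to Oona Zhang. Oona Zhang reports to Soren Patel. Soren Patel reports to Lysander Kowalski. Lysander Kowalski is at the top.

Bilal Ishikawa -> Oona Zhang -> Soren Patel -> Lysander Kowalski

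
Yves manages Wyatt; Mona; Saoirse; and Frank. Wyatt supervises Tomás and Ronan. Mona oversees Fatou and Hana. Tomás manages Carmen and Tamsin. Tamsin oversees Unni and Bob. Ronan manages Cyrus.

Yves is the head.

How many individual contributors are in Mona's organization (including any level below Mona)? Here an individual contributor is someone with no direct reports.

The people in Mona's organization with no one reporting to them are Hana, Fatou. That is 2.

2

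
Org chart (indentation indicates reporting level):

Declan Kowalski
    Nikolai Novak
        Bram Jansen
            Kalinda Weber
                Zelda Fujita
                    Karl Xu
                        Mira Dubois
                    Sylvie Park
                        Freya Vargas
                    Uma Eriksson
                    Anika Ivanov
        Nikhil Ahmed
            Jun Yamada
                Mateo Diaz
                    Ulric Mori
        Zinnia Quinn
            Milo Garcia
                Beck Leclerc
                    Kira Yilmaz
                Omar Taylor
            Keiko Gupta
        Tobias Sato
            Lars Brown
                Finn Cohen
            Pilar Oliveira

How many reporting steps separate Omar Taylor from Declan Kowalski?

4

Chain from Omar Taylor up to Declan Kowalski: Omar Taylor → Milo Garcia → Zinnia Quinn → Nikolai Novak → Declan Kowalski. That is 4 steps up, so Omar Taylor is 4 levels below Declan Kowalski.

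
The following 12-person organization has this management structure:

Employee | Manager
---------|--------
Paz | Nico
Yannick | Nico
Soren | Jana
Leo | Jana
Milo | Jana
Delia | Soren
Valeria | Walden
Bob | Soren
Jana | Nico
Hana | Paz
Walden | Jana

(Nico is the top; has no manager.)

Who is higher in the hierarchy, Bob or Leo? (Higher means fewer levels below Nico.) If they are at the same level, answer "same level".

Leo

Bob is 3 levels below Nico; Leo is 2. Leo is higher.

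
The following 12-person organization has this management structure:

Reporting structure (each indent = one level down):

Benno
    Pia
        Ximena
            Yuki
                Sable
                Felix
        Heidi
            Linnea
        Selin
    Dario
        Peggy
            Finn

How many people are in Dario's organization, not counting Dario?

2

Dario directly manages Peggy. Under Peggy: Finn (1). That's 2 in total.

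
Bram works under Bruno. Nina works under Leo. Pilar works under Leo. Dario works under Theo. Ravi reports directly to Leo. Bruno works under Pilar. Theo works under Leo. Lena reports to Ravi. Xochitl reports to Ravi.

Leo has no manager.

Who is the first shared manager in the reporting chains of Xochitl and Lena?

Xochitl's chain of managers is Ravi, Leo. Lena's chain of managers is Ravi, Leo. The first manager that appears in both chains is Ravi.

Ravi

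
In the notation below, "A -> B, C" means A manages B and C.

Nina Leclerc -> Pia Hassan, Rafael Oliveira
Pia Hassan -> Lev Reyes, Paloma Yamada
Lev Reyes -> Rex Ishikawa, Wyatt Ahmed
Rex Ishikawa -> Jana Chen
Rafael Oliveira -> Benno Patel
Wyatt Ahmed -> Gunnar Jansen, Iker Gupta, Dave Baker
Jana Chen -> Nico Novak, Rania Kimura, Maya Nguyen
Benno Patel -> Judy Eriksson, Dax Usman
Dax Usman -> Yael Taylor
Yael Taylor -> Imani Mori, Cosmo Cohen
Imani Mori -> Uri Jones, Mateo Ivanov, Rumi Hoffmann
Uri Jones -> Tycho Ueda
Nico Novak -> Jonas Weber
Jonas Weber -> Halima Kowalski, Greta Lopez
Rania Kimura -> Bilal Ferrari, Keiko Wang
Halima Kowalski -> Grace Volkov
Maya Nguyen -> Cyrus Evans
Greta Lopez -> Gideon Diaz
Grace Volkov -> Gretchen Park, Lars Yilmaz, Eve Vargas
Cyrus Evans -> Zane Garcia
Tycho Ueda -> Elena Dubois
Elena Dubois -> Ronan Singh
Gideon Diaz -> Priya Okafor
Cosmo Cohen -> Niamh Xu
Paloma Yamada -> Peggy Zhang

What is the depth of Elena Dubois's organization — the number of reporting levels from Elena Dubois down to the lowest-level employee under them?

1

The longest chain under Elena Dubois runs Elena Dubois → Ronan Singh, which is 1 level below Elena Dubois.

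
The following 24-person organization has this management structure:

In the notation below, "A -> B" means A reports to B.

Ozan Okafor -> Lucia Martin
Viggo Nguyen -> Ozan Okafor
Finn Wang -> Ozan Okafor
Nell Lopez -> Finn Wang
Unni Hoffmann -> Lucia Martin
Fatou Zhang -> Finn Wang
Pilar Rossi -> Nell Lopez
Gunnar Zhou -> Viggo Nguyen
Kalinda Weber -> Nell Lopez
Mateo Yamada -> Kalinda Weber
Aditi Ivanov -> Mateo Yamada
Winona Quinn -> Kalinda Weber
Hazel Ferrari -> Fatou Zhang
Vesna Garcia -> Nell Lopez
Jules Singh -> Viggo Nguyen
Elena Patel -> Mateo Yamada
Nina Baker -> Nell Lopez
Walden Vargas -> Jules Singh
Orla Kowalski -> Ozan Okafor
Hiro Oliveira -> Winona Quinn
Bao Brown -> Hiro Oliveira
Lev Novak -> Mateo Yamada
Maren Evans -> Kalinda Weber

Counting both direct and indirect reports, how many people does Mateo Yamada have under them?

Mateo Yamada directly manages Aditi Ivanov, Elena Patel, Lev Novak. Aditi Ivanov has no reports. Elena Patel has no reports. Lev Novak has no reports. So Mateo Yamada's organization is 3 direct reports plus everyone under them: 1 + 1 + 1 = 3.

3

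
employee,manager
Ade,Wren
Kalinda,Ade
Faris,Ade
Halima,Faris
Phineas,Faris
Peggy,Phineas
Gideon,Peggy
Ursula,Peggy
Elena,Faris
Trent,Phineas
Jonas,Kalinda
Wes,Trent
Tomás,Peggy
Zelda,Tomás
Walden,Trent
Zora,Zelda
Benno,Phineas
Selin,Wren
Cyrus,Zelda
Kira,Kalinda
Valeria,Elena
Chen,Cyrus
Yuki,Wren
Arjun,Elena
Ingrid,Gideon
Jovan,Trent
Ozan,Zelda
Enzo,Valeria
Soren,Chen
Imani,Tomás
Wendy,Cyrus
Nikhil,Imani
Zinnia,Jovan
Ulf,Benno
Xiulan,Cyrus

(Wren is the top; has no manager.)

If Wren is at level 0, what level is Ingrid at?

Chain from Ingrid up to Wren: Ingrid → Gideon → Peggy → Phineas → Faris → Ade → Wren. That is 6 steps up, so Ingrid is 6 levels below Wren.

6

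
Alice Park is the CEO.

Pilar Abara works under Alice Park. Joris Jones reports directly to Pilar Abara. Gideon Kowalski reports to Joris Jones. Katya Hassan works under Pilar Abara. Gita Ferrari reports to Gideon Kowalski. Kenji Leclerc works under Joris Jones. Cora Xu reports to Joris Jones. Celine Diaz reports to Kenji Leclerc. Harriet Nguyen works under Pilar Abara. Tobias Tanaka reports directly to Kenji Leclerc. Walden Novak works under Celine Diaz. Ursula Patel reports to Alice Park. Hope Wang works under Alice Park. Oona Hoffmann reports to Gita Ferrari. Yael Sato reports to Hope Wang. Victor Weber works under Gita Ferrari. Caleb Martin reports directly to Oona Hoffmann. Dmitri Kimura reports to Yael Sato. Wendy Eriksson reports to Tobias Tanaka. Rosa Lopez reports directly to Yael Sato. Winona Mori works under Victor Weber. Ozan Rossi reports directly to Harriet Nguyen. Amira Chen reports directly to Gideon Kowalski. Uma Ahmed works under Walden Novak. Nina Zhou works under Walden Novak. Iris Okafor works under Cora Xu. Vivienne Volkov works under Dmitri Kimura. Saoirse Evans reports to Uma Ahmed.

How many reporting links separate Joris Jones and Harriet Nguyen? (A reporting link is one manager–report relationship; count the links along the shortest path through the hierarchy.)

2

Joris Jones is 1 level below Pilar Abara, and Harriet Nguyen is 1 level below Pilar Abara (their lowest common manager). The shortest path runs up from Joris Jones to Pilar Abara and back down to Harriet Nguyen: 1 + 1 = 2 links.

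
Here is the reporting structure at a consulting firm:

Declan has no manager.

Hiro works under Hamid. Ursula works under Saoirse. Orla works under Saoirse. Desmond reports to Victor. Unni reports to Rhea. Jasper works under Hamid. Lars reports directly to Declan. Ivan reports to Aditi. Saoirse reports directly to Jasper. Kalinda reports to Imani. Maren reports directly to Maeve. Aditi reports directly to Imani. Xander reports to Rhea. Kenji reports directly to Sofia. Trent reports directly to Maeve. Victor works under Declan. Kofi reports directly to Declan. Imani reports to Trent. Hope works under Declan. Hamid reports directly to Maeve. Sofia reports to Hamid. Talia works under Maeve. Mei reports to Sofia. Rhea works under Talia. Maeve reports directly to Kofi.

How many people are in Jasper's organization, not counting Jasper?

Jasper directly manages Saoirse. Under Saoirse: Ursula, Orla (2). That's 3 in total.

3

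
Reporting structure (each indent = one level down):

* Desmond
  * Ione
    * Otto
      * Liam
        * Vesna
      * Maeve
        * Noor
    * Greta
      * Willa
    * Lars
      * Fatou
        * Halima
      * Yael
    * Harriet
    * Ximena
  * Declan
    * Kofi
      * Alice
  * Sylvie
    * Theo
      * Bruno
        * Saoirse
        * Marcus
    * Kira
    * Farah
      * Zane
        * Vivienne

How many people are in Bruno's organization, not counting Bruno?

Bruno directly manages Saoirse, Marcus. Saoirse has no reports. Marcus has no reports. So Bruno's organization is 2 direct reports plus everyone under them: 1 + 1 = 2.

2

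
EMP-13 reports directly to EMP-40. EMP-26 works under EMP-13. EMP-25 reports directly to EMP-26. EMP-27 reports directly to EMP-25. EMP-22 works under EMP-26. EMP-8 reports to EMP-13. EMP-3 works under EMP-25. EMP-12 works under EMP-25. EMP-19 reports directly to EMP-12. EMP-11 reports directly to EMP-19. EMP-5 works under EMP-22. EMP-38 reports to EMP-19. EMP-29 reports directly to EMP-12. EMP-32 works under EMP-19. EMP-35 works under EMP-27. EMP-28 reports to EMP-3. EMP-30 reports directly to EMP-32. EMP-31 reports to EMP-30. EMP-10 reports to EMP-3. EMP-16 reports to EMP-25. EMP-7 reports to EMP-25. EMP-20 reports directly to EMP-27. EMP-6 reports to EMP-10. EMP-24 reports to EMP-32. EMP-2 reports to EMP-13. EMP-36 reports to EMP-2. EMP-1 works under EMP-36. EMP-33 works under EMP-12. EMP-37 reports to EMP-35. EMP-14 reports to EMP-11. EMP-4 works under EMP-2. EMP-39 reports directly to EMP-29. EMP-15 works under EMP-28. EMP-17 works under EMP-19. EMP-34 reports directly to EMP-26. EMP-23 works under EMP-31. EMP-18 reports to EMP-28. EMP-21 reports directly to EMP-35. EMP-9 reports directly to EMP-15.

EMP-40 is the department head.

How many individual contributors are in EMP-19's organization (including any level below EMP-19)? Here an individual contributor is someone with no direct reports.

5

The people in EMP-19's organization with no one reporting to them are EMP-17, EMP-24, EMP-23, EMP-38, EMP-14. That is 5.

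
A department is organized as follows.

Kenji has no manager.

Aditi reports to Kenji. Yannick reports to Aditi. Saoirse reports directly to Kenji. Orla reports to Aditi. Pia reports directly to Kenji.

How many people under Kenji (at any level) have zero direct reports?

The people in Kenji's organization with no one reporting to them are Pia, Saoirse, Orla, Yannick. That is 4.

4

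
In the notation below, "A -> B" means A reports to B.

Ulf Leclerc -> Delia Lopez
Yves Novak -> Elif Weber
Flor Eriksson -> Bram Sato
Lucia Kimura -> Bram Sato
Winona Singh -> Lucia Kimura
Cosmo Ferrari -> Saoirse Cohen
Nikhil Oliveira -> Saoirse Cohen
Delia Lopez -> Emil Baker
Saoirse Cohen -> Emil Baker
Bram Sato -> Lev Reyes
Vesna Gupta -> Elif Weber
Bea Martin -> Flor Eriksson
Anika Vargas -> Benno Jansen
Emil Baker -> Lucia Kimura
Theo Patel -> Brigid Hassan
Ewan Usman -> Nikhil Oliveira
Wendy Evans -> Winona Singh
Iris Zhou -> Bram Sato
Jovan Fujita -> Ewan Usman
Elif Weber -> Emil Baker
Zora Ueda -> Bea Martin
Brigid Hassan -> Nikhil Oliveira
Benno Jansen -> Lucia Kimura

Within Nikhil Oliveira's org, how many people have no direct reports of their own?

2

The people in Nikhil Oliveira's organization with no one reporting to them are Jovan Fujita, Theo Patel. That is 2.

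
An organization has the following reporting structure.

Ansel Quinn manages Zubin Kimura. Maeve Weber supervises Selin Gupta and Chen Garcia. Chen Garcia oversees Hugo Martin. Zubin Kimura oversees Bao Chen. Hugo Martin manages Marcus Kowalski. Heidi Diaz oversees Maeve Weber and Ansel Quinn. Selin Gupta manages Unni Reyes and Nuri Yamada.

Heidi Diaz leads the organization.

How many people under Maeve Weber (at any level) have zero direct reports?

The people in Maeve Weber's organization with no one reporting to them are Marcus Kowalski, Nuri Yamada, Unni Reyes. That is 3.

3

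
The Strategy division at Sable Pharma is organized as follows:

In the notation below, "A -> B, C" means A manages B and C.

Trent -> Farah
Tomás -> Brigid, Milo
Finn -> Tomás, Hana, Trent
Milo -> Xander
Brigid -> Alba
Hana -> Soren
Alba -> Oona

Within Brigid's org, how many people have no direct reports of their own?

The only person in Brigid's organization with no one reporting to them is Oona. That is 1.

1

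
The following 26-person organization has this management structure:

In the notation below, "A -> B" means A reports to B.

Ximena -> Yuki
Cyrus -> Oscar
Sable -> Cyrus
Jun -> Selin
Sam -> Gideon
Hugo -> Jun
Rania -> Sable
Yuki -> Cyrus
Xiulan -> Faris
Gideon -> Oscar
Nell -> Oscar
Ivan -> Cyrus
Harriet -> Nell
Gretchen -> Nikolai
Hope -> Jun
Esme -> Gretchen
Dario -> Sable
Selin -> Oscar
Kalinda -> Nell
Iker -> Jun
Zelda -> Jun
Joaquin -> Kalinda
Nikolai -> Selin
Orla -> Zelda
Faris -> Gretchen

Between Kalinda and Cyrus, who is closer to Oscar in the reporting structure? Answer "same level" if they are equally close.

Kalinda is 2 levels below Oscar; Cyrus is 1. Cyrus is higher.

Cyrus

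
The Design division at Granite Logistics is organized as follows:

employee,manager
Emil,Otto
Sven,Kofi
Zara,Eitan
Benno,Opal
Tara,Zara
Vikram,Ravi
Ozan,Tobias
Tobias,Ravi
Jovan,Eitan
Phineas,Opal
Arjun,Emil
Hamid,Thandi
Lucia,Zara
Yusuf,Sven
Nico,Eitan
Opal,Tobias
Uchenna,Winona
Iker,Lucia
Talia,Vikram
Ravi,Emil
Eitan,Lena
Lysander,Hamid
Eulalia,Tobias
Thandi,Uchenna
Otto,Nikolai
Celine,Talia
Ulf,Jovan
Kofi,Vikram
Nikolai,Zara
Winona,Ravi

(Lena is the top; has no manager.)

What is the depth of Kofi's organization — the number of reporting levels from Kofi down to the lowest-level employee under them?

2

The longest chain under Kofi runs Kofi → Sven → Yusuf, which is 2 levels below Kofi.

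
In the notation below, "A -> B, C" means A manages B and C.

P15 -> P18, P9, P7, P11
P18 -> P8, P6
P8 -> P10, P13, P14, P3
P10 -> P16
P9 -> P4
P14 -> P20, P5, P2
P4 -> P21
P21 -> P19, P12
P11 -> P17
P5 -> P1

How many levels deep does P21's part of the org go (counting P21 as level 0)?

The longest chain under P21 runs P21 → P12, which is 1 level below P21.

1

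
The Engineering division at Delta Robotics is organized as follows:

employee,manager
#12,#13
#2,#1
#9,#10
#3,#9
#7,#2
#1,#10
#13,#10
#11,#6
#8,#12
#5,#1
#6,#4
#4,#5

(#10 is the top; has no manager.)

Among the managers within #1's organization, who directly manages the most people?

Direct-report counts within #1's organization: #1 has 2; #2 has 1; #5 has 1; #4 has 1; #6 has 1. The largest is 2, held by #1.

#1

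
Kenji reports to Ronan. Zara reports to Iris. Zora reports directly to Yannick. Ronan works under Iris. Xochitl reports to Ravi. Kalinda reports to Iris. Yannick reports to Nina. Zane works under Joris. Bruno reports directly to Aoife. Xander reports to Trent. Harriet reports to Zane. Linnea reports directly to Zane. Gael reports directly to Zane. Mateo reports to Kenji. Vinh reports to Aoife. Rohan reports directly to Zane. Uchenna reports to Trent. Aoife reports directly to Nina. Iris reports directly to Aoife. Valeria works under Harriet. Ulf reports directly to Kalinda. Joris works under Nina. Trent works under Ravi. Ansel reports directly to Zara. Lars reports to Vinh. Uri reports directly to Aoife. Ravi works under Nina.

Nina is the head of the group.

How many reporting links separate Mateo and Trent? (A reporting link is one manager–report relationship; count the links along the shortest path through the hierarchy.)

Mateo is 5 levels below Nina, and Trent is 2 levels below Nina (their lowest common manager). The shortest path runs up from Mateo to Nina and back down to Trent: 5 + 2 = 7 links.

7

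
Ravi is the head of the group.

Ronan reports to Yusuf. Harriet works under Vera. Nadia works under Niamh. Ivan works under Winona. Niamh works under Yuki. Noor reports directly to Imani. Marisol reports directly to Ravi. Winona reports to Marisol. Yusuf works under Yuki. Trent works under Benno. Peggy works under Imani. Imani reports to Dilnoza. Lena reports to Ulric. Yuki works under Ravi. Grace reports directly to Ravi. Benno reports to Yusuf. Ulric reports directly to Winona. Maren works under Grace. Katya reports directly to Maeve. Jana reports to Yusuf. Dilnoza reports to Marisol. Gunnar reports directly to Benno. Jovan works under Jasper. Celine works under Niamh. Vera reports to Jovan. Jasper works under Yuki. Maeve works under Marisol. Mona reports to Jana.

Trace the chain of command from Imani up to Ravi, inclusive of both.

Imani -> Dilnoza -> Marisol -> Ravi

Imani reports to Dilnoza. Dilnoza reports to Marisol. Marisol reports to Ravi. Ravi is at the top.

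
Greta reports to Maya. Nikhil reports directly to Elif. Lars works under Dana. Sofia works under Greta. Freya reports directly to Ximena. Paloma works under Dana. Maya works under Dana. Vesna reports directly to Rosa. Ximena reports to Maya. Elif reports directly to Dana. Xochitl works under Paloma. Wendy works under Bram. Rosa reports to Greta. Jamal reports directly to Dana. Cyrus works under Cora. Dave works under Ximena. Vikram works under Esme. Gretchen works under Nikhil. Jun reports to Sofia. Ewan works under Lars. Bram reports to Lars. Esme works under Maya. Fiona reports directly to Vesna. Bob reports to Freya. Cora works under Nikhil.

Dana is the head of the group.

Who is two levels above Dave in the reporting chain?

Dave reports to Ximena, and Ximena reports to Maya. So Dave's skip-level manager is Maya.

Maya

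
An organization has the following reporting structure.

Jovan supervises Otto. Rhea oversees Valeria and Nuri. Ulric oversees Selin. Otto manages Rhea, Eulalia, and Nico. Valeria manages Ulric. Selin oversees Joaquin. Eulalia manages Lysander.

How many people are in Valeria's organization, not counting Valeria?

3

Valeria directly manages Ulric. Under Ulric: Selin, Joaquin (2). That's 3 in total.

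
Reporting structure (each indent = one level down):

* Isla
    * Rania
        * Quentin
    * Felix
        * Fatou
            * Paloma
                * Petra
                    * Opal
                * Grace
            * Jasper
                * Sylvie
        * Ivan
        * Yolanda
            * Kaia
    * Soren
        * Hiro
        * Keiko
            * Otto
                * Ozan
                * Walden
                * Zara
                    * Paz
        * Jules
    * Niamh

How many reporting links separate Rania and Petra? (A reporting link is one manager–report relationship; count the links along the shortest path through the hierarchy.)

5

Rania is 1 level below Isla, and Petra is 4 levels below Isla (their lowest common manager). The shortest path runs up from Rania to Isla and back down to Petra: 1 + 4 = 5 links.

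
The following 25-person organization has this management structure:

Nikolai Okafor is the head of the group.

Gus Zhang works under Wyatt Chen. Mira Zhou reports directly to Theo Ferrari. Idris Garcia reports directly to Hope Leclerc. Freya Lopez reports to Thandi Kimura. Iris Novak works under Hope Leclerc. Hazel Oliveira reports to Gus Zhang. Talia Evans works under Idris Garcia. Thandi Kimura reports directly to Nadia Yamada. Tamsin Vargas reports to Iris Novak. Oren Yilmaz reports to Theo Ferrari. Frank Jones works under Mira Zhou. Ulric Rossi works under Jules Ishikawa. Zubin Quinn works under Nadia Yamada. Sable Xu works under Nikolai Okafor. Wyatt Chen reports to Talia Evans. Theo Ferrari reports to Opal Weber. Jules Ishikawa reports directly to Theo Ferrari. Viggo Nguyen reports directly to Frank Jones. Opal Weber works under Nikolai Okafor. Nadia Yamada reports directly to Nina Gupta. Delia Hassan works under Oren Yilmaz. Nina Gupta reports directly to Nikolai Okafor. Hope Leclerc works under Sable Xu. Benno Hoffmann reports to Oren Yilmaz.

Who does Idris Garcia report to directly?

Idris Garcia reports directly to Hope Leclerc.

Hope Leclerc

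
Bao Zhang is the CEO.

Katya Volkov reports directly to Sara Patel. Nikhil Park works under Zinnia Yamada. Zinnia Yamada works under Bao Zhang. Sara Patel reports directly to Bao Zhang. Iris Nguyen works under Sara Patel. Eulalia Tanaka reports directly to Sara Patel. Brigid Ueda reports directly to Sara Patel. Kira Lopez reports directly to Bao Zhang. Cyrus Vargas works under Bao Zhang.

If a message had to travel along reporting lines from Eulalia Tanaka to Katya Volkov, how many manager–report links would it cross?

Eulalia Tanaka is 1 level below Sara Patel, and Katya Volkov is 1 level below Sara Patel (their lowest common manager). The shortest path runs up from Eulalia Tanaka to Sara Patel and back down to Katya Volkov: 1 + 1 = 2 links.

2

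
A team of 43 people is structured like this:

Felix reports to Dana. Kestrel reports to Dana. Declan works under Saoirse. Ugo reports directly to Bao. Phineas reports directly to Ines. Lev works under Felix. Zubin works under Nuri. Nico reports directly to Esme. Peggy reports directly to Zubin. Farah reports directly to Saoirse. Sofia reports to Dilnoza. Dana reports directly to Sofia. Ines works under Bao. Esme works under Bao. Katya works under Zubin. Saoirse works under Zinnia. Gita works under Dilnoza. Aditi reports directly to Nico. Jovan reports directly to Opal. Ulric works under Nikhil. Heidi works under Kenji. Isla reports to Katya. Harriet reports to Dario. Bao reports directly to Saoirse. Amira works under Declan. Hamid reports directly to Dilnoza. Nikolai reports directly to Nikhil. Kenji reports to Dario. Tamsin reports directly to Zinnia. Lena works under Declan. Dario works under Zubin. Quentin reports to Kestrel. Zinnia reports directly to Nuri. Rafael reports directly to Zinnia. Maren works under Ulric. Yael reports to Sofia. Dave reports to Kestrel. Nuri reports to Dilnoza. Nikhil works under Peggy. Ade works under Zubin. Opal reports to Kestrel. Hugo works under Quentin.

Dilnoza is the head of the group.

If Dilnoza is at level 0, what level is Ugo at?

Chain from Ugo up to Dilnoza: Ugo → Bao → Saoirse → Zinnia → Nuri → Dilnoza. That is 5 steps up, so Ugo is 5 levels below Dilnoza.

5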